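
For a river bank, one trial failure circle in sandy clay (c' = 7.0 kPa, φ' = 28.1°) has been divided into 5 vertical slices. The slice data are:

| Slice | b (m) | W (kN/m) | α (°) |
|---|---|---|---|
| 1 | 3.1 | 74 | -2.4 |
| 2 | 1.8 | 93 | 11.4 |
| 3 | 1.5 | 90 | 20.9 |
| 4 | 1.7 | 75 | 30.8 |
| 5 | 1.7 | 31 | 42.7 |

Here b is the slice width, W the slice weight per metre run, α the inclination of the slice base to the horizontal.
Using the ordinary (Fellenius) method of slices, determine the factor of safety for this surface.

FS = 2.39

Ordinary method of slices: FS = Σ[c'·Δl_i + (W_i cosα_i)·tanφ'] / Σ W_i sinα_i, with Δl_i = b_i / cosα_i.
Slice 1: Δl = 3.1/cos(-2.4°) = 3.103 m; N'_1 = 74·cos(-2.4°) = 73.9; c'Δl = 21.72; W sinα = -3.1
Slice 2: Δl = 1.8/cos11.4° = 1.836 m; N'_2 = 93·cos11.4° = 91.2; c'Δl = 12.85; W sinα = 18.4
Slice 3: Δl = 1.5/cos20.9° = 1.606 m; N'_3 = 90·cos20.9° = 84.1; c'Δl = 11.24; W sinα = 32.1
Slice 4: Δl = 1.7/cos30.8° = 1.979 m; N'_4 = 75·cos30.8° = 64.4; c'Δl = 13.85; W sinα = 38.4
Slice 5: Δl = 1.7/cos42.7° = 2.313 m; N'_5 = 31·cos42.7° = 22.8; c'Δl = 16.19; W sinα = 21.0
Σc'Δl = 75.9 kN/m; ΣN' = 336.4 kN/m; ΣW sinα = 106.8 kN/m
Resisting = 75.9 + 336.4·tan28.1° = 75.9 + 179.6 = 255.5 kN/m
FS = 255.5 / 106.8 = 2.392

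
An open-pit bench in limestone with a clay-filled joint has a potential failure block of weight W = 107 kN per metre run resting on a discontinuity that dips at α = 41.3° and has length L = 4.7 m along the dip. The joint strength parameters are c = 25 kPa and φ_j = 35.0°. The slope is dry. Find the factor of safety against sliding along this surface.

FS = 2.46

Resolving the block weight along and normal to the plane and applying the Mohr–Coulomb strength on the joint:
N' = W cosα = 107·cos41.3° = 80.4 kN/m
Driving force T = W sinα = 107·sin41.3° = 70.6 kN/m
Resisting force R = c·L + N'·tanφ_j = 25·4.7 + 80.4·tan35.0° = 117.5 + 56.3 = 173.8 kN/m
FS = R / T = 173.8 / 70.6 = 2.461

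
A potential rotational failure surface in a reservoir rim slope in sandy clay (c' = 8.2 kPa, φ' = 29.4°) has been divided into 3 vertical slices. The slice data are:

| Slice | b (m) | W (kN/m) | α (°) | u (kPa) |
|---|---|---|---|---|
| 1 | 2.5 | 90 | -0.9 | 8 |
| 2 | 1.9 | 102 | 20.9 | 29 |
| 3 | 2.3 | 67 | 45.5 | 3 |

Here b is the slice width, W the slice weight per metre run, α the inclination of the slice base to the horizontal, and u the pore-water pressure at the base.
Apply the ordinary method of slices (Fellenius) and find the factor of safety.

Ordinary method of slices: FS = Σ[c'·Δl_i + (W_i cosα_i − u_i·Δl_i)·tanφ'] / Σ W_i sinα_i, with Δl_i = b_i / cosα_i.
Slice 1: Δl = 2.5/cos(-0.9°) = 2.500 m; N'_1 = 90·cos(-0.9°) − 8·2.500 = 70.0; c'Δl = 20.50; W sinα = -1.4
Slice 2: Δl = 1.9/cos20.9° = 2.034 m; N'_2 = 102·cos20.9° − 29·2.034 = 36.3; c'Δl = 16.68; W sinα = 36.4
Slice 3: Δl = 2.3/cos45.5° = 3.281 m; N'_3 = 67·cos45.5° − 3·3.281 = 37.1; c'Δl = 26.91; W sinα = 47.8
Σc'Δl = 64.1 kN/m; ΣN' = 143.4 kN/m; ΣW sinα = 82.8 kN/m
Resisting = 64.1 + 143.4·tan29.4° = 64.1 + 80.8 = 144.9 kN/m
FS = 144.9 / 82.8 = 1.751

FS = 1.75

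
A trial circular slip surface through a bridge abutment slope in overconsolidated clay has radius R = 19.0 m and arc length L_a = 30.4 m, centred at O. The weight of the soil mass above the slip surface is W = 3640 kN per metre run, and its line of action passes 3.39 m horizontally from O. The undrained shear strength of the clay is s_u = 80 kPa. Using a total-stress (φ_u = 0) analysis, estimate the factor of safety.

FS = 3.74

Taking moments about the centre O, the resisting moment is provided by the undrained shear strength acting along the arc:
M_R = s_u·L_a·R = 80·30.40·19.0 = 46208.0 kN·m/m
M_D = W·d = 3640·3.39 = 12339.6 kN·m/m
FS = M_R / M_D = 46208.0 / 12339.6 = 3.745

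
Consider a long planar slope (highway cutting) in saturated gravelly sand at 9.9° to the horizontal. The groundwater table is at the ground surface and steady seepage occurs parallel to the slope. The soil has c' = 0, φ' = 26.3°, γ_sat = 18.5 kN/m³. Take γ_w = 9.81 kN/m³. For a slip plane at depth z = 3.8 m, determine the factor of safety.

With seepage parallel to the slope and the water table at the surface, the effective normal stress on the slip plane uses the buoyant unit weight γ' = γ_sat − γ_w while the driving shear stress uses γ_sat:
FS = [c' + γ' z cos²β tanφ'] / [γ_sat z sinβ cosβ]
(For c' = 0 this reduces to FS = (γ'/γ_sat)·tanφ'/tanβ.)
γ' = 18.5 − 9.81 = 8.69 kN/m³
Numerator = 0.0 + 8.69·3.8·cos²9.9°·tan26.3° = 0.0 + 8.69·3.8·0.9704·0.4942 = 15.838 kPa
Denominator = 18.5·3.8·sin9.9°·cos9.9° = 18.5·3.8·0.1719·0.9851 = 11.907 kPa
FS = 15.838 / 11.907 = 1.330

FS = 1.33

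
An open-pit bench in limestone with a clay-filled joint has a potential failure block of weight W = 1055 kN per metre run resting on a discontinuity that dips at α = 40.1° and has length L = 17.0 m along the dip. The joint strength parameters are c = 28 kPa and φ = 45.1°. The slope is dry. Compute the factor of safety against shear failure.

Resolving the block weight along and normal to the plane and applying the Mohr–Coulomb strength on the joint:
N' = W cosα = 1055·cos40.1° = 807.0 kN/m
Driving force T = W sinα = 1055·sin40.1° = 679.6 kN/m
Resisting force R = c·L + N'·tanφ = 28·17.0 + 807.0·tan45.1° = 476.0 + 809.8 = 1285.8 kN/m
FS = R / T = 1285.8 / 679.6 = 1.892

FS = 1.89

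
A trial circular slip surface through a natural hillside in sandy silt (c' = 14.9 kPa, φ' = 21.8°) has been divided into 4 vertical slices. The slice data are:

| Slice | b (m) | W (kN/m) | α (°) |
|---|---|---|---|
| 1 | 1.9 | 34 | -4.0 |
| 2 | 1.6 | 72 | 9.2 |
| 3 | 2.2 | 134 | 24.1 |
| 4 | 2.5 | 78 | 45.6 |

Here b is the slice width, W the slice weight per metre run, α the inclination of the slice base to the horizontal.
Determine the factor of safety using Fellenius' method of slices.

Ordinary method of slices: FS = Σ[c'·Δl_i + (W_i cosα_i)·tanφ'] / Σ W_i sinα_i, with Δl_i = b_i / cosα_i.
Slice 1: Δl = 1.9/cos(-4.0°) = 1.905 m; N'_1 = 34·cos(-4.0°) = 33.9; c'Δl = 28.38; W sinα = -2.4
Slice 2: Δl = 1.6/cos9.2° = 1.621 m; N'_2 = 72·cos9.2° = 71.1; c'Δl = 24.15; W sinα = 11.5
Slice 3: Δl = 2.2/cos24.1° = 2.410 m; N'_3 = 134·cos24.1° = 122.3; c'Δl = 35.91; W sinα = 54.7
Slice 4: Δl = 2.5/cos45.6° = 3.573 m; N'_4 = 78·cos45.6° = 54.6; c'Δl = 53.24; W sinα = 55.7
Σc'Δl = 141.7 kN/m; ΣN' = 281.9 kN/m; ΣW sinα = 119.6 kN/m
Resisting = 141.7 + 281.9·tan21.8° = 141.7 + 112.7 = 254.4 kN/m
FS = 254.4 / 119.6 = 2.128

FS = 2.13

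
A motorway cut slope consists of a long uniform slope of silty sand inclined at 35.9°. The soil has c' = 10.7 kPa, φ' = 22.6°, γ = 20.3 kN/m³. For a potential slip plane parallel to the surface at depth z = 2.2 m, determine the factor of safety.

For an infinite slope with a slip plane parallel to the surface (no pore pressure): FS = [c' + γz cos²β tanφ'] / [γz sinβ cosβ].
γz = 20.3·2.2 = 44.66 kN/m²
Numerator = 10.7 + 44.66·cos²35.9°·tan22.6° = 10.7 + 44.66·0.6562·0.4163 = 22.898 kPa
Denominator = 44.66·sin35.9°·cos35.9° = 44.66·0.5864·0.8100 = 21.213 kPa
FS = 22.898 / 21.213 = 1.079

FS = 1.08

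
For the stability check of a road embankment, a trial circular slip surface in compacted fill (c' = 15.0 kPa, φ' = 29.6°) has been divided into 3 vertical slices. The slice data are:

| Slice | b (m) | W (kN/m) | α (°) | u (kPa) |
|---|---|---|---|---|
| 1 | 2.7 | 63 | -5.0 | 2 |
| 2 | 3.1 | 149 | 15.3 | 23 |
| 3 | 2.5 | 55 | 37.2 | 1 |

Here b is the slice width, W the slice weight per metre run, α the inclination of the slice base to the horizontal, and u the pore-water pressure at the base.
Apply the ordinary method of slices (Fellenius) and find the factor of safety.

Ordinary method of slices: FS = Σ[c'·Δl_i + (W_i cosα_i − u_i·Δl_i)·tanφ'] / Σ W_i sinα_i, with Δl_i = b_i / cosα_i.
Slice 1: Δl = 2.7/cos(-5.0°) = 2.710 m; N'_1 = 63·cos(-5.0°) − 2·2.710 = 57.3; c'Δl = 40.65; W sinα = -5.5
Slice 2: Δl = 3.1/cos15.3° = 3.214 m; N'_2 = 149·cos15.3° − 23·3.214 = 69.8; c'Δl = 48.21; W sinα = 39.3
Slice 3: Δl = 2.5/cos37.2° = 3.139 m; N'_3 = 55·cos37.2° − 1·3.139 = 40.7; c'Δl = 47.08; W sinα = 33.3
Σc'Δl = 135.9 kN/m; ΣN' = 167.8 kN/m; ΣW sinα = 67.1 kN/m
Resisting = 135.9 + 167.8·tan29.6° = 135.9 + 95.3 = 231.3 kN/m
FS = 231.3 / 67.1 = 3.448

FS = 3.45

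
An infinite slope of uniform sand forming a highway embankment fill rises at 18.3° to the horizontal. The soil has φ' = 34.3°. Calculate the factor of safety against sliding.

FS = 2.06

For a dry cohesionless infinite slope the factor of safety is FS = tanφ' / tanβ.
FS = tan34.3° / tan18.3° = 0.6822 / 0.3307 = 2.063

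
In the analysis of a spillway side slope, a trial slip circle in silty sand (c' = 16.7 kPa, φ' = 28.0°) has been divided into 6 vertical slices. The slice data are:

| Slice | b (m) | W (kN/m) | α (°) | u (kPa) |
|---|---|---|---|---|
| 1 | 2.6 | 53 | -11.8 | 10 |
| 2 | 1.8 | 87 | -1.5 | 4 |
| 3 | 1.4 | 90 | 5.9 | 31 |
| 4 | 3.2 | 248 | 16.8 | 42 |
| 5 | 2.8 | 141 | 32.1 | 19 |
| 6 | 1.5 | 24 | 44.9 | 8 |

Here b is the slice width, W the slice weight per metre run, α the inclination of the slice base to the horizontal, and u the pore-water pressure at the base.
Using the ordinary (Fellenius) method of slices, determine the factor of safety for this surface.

FS = 2.54

Ordinary method of slices: FS = Σ[c'·Δl_i + (W_i cosα_i − u_i·Δl_i)·tanφ'] / Σ W_i sinα_i, with Δl_i = b_i / cosα_i.
Slice 1: Δl = 2.6/cos(-11.8°) = 2.656 m; N'_1 = 53·cos(-11.8°) − 10·2.656 = 25.3; c'Δl = 44.36; W sinα = -10.8
Slice 2: Δl = 1.8/cos(-1.5°) = 1.801 m; N'_2 = 87·cos(-1.5°) − 4·1.801 = 79.8; c'Δl = 30.07; W sinα = -2.3
Slice 3: Δl = 1.4/cos5.9° = 1.407 m; N'_3 = 90·cos5.9° − 31·1.407 = 45.9; c'Δl = 23.50; W sinα = 9.3
Slice 4: Δl = 3.2/cos16.8° = 3.343 m; N'_4 = 248·cos16.8° − 42·3.343 = 97.0; c'Δl = 55.82; W sinα = 71.7
Slice 5: Δl = 2.8/cos32.1° = 3.305 m; N'_5 = 141·cos32.1° − 19·3.305 = 56.6; c'Δl = 55.20; W sinα = 74.9
Slice 6: Δl = 1.5/cos44.9° = 2.118 m; N'_6 = 24·cos44.9° − 8·2.118 = 0.1; c'Δl = 35.36; W sinα = 16.9
Σc'Δl = 244.3 kN/m; ΣN' = 304.7 kN/m; ΣW sinα = 159.7 kN/m
Resisting = 244.3 + 304.7·tan28.0° = 244.3 + 162.0 = 406.3 kN/m
FS = 406.3 / 159.7 = 2.545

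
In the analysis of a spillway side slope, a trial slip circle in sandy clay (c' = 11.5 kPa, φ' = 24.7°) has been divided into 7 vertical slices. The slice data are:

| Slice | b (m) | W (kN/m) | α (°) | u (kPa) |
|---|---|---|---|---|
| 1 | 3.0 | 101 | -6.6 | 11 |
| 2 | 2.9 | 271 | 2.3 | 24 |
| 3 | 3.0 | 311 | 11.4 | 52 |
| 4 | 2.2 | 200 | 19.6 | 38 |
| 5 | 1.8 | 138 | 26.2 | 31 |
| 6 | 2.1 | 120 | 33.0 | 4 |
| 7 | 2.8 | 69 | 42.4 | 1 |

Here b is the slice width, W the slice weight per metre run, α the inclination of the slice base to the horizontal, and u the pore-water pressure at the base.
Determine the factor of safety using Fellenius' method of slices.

FS = 1.84

Ordinary method of slices: FS = Σ[c'·Δl_i + (W_i cosα_i − u_i·Δl_i)·tanφ'] / Σ W_i sinα_i, with Δl_i = b_i / cosα_i.
Slice 1: Δl = 3.0/cos(-6.6°) = 3.020 m; N'_1 = 101·cos(-6.6°) − 11·3.020 = 67.1; c'Δl = 34.73; W sinα = -11.6
Slice 2: Δl = 2.9/cos2.3° = 2.902 m; N'_2 = 271·cos2.3° − 24·2.902 = 201.1; c'Δl = 33.38; W sinα = 10.9
Slice 3: Δl = 3.0/cos11.4° = 3.060 m; N'_3 = 311·cos11.4° − 52·3.060 = 145.7; c'Δl = 35.19; W sinα = 61.5
Slice 4: Δl = 2.2/cos19.6° = 2.335 m; N'_4 = 200·cos19.6° − 38·2.335 = 99.7; c'Δl = 26.86; W sinα = 67.1
Slice 5: Δl = 1.8/cos26.2° = 2.006 m; N'_5 = 138·cos26.2° − 31·2.006 = 61.6; c'Δl = 23.07; W sinα = 60.9
Slice 6: Δl = 2.1/cos33.0° = 2.504 m; N'_6 = 120·cos33.0° − 4·2.504 = 90.6; c'Δl = 28.80; W sinα = 65.4
Slice 7: Δl = 2.8/cos42.4° = 3.792 m; N'_7 = 69·cos42.4° − 1·3.792 = 47.2; c'Δl = 43.60; W sinα = 46.5
Σc'Δl = 225.6 kN/m; ΣN' = 713.0 kN/m; ΣW sinα = 300.6 kN/m
Resisting = 225.6 + 713.0·tan24.7° = 225.6 + 328.0 = 553.6 kN/m
FS = 553.6 / 300.6 = 1.841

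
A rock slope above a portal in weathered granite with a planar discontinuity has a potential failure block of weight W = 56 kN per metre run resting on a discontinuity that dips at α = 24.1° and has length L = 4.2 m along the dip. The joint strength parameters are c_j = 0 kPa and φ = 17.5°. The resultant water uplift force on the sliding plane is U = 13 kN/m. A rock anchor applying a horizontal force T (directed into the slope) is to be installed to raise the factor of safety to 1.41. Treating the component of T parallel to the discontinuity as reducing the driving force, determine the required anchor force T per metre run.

Resolving forces along and normal to the sliding plane, with the horizontal anchor force T adding T·sinα to the effective normal force and T·cosα acting up the plane against the driving force:
FS = [c_jL + (W cosα − U + T sinα) tanφ] / [W sinα − T cosα]
Without the anchor: N' = 38.1 kN/m, driving T_d = 22.9 kN/m, resisting R = 0·4.2 + 38.1·tan17.5° = 12.0 kN/m, FS = 0.53.
Setting FS = 1.41 and solving for T:
1.41·(22.9 − T cos24.1°) = 12.0 + T sin24.1°·tan17.5°
T·(sin24.1°·tan17.5° + 1.41·cos24.1°) = 1.41·22.9 − 12.0
T·(0.4083·0.3153 + 1.41·0.9128) = 32.2 − 12.0 = 20.2
T·1.4158 = 20.2
T = 14.3 kN/m

T = 14 kN/m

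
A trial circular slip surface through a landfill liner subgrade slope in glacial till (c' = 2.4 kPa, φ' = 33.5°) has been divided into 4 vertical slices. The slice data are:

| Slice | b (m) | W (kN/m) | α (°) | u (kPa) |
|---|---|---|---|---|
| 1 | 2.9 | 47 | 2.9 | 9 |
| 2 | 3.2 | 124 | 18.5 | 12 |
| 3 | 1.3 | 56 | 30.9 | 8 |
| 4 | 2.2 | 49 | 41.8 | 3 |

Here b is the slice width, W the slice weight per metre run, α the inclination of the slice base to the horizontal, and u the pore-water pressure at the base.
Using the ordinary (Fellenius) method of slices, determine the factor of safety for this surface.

Ordinary method of slices: FS = Σ[c'·Δl_i + (W_i cosα_i − u_i·Δl_i)·tanφ'] / Σ W_i sinα_i, with Δl_i = b_i / cosα_i.
Slice 1: Δl = 2.9/cos2.9° = 2.904 m; N'_1 = 47·cos2.9° − 9·2.904 = 20.8; c'Δl = 6.97; W sinα = 2.4
Slice 2: Δl = 3.2/cos18.5° = 3.374 m; N'_2 = 124·cos18.5° − 12·3.374 = 77.1; c'Δl = 8.10; W sinα = 39.3
Slice 3: Δl = 1.3/cos30.9° = 1.515 m; N'_3 = 56·cos30.9° − 8·1.515 = 35.9; c'Δl = 3.64; W sinα = 28.8
Slice 4: Δl = 2.2/cos41.8° = 2.951 m; N'_4 = 49·cos41.8° − 3·2.951 = 27.7; c'Δl = 7.08; W sinα = 32.7
Σc'Δl = 25.8 kN/m; ΣN' = 161.5 kN/m; ΣW sinα = 103.1 kN/m
Resisting = 25.8 + 161.5·tan33.5° = 25.8 + 106.9 = 132.7 kN/m
FS = 132.7 / 103.1 = 1.286

FS = 1.29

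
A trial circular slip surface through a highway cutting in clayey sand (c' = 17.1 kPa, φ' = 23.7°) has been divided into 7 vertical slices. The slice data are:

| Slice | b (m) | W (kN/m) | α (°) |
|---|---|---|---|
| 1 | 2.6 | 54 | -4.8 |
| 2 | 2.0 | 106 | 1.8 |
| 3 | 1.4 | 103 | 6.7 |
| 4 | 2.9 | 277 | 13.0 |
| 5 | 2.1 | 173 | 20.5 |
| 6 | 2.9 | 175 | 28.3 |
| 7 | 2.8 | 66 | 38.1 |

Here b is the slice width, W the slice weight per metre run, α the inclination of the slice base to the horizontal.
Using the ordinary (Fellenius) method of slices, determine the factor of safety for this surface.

Ordinary method of slices: FS = Σ[c'·Δl_i + (W_i cosα_i)·tanφ'] / Σ W_i sinα_i, with Δl_i = b_i / cosα_i.
Slice 1: Δl = 2.6/cos(-4.8°) = 2.609 m; N'_1 = 54·cos(-4.8°) = 53.8; c'Δl = 44.62; W sinα = -4.5
Slice 2: Δl = 2.0/cos1.8° = 2.001 m; N'_2 = 106·cos1.8° = 105.9; c'Δl = 34.22; W sinα = 3.3
Slice 3: Δl = 1.4/cos6.7° = 1.410 m; N'_3 = 103·cos6.7° = 102.3; c'Δl = 24.10; W sinα = 12.0
Slice 4: Δl = 2.9/cos13.0° = 2.976 m; N'_4 = 277·cos13.0° = 269.9; c'Δl = 50.89; W sinα = 62.3
Slice 5: Δl = 2.1/cos20.5° = 2.242 m; N'_5 = 173·cos20.5° = 162.0; c'Δl = 38.34; W sinα = 60.6
Slice 6: Δl = 2.9/cos28.3° = 3.294 m; N'_6 = 175·cos28.3° = 154.1; c'Δl = 56.32; W sinα = 83.0
Slice 7: Δl = 2.8/cos38.1° = 3.558 m; N'_7 = 66·cos38.1° = 51.9; c'Δl = 60.84; W sinα = 40.7
Σc'Δl = 309.3 kN/m; ΣN' = 900.0 kN/m; ΣW sinα = 257.4 kN/m
Resisting = 309.3 + 900.0·tan23.7° = 309.3 + 395.1 = 704.4 kN/m
FS = 704.4 / 257.4 = 2.737

FS = 2.74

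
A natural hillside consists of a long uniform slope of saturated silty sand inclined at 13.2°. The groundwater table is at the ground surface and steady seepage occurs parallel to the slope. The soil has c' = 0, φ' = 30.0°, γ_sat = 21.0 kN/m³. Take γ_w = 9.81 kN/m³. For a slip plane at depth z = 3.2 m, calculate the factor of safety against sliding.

FS = 1.31

With seepage parallel to the slope and the water table at the surface, the effective normal stress on the slip plane uses the buoyant unit weight γ' = γ_sat − γ_w while the driving shear stress uses γ_sat:
FS = [c' + γ' z cos²β tanφ'] / [γ_sat z sinβ cosβ]
(For c' = 0 this reduces to FS = (γ'/γ_sat)·tanφ'/tanβ.)
γ' = 21.0 − 9.81 = 11.19 kN/m³
Numerator = 0.0 + 11.19·3.2·cos²13.2°·tan30.0° = 0.0 + 11.19·3.2·0.9479·0.5774 = 19.596 kPa
Denominator = 21.0·3.2·sin13.2°·cos13.2° = 21.0·3.2·0.2284·0.9736 = 14.940 kPa
FS = 19.596 / 14.940 = 1.312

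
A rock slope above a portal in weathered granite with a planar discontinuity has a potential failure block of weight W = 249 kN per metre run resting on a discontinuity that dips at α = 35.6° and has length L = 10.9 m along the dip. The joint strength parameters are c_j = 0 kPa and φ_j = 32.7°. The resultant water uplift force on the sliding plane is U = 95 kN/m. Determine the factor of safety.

FS = 0.48

Resolving the block weight along and normal to the plane and applying the Mohr–Coulomb strength on the joint:
N' = W cosα − U = 249·cos35.6° − 95 = 107.5 kN/m
Driving force T = W sinα = 249·sin35.6° = 144.9 kN/m
Resisting force R = c_j·L + N'·tanφ_j = 0·10.9 + 107.5·tan32.7° = 0.0 + 69.0 = 69.0 kN/m
FS = R / T = 69.0 / 144.9 = 0.476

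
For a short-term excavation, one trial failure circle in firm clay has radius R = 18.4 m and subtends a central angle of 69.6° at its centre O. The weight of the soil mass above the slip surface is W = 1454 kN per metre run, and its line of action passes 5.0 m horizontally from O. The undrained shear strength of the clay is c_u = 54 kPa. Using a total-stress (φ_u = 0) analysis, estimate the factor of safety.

FS = 3.05

Taking moments about the centre O, the resisting moment is provided by the undrained shear strength acting along the arc:
Arc length L_a = R·θ = 18.4·(69.6°·π/180) = 18.4·1.2147 = 22.35 m
M_R = c_u·L_a·R = 54·22.35·18.4 = 22208.3 kN·m/m
M_D = W·d = 1454·5.0 = 7270.0 kN·m/m
FS = M_R / M_D = 22208.3 / 7270.0 = 3.055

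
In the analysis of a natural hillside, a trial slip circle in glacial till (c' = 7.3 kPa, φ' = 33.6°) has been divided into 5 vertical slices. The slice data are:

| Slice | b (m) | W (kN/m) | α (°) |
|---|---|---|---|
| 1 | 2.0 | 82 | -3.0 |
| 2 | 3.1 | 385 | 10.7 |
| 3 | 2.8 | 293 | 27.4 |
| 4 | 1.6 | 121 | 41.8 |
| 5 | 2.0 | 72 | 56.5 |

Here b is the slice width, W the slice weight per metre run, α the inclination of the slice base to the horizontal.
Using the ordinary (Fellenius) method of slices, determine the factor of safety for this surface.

FS = 1.95

Ordinary method of slices: FS = Σ[c'·Δl_i + (W_i cosα_i)·tanφ'] / Σ W_i sinα_i, with Δl_i = b_i / cosα_i.
Slice 1: Δl = 2.0/cos(-3.0°) = 2.003 m; N'_1 = 82·cos(-3.0°) = 81.9; c'Δl = 14.62; W sinα = -4.3
Slice 2: Δl = 3.1/cos10.7° = 3.155 m; N'_2 = 385·cos10.7° = 378.3; c'Δl = 23.03; W sinα = 71.5
Slice 3: Δl = 2.8/cos27.4° = 3.154 m; N'_3 = 293·cos27.4° = 260.1; c'Δl = 23.02; W sinα = 134.8
Slice 4: Δl = 1.6/cos41.8° = 2.146 m; N'_4 = 121·cos41.8° = 90.2; c'Δl = 15.67; W sinα = 80.7
Slice 5: Δl = 2.0/cos56.5° = 3.624 m; N'_5 = 72·cos56.5° = 39.7; c'Δl = 26.45; W sinα = 60.0
Σc'Δl = 102.8 kN/m; ΣN' = 850.3 kN/m; ΣW sinα = 342.7 kN/m
Resisting = 102.8 + 850.3·tan33.6° = 102.8 + 564.9 = 667.7 kN/m
FS = 667.7 / 342.7 = 1.948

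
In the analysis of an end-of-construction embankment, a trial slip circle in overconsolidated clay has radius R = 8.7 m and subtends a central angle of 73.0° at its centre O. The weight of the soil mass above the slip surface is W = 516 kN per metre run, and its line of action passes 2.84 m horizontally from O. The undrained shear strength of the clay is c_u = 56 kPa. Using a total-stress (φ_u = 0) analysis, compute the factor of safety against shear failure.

Taking moments about the centre O, the resisting moment is provided by the undrained shear strength acting along the arc:
Arc length L_a = R·θ = 8.7·(73.0°·π/180) = 8.7·1.2741 = 11.08 m
M_R = c_u·L_a·R = 56·11.08·8.7 = 5400.4 kN·m/m
M_D = W·d = 516·2.84 = 1465.4 kN·m/m
FS = M_R / M_D = 5400.4 / 1465.4 = 3.685

FS = 3.69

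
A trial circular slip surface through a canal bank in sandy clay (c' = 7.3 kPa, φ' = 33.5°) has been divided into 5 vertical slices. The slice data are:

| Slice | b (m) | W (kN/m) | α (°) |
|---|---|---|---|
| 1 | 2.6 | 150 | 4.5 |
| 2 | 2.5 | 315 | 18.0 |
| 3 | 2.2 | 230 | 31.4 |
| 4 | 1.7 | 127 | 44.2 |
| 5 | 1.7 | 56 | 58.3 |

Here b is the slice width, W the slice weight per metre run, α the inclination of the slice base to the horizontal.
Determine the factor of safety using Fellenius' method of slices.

Ordinary method of slices: FS = Σ[c'·Δl_i + (W_i cosα_i)·tanφ'] / Σ W_i sinα_i, with Δl_i = b_i / cosα_i.
Slice 1: Δl = 2.6/cos4.5° = 2.608 m; N'_1 = 150·cos4.5° = 149.5; c'Δl = 19.04; W sinα = 11.8
Slice 2: Δl = 2.5/cos18.0° = 2.629 m; N'_2 = 315·cos18.0° = 299.6; c'Δl = 19.19; W sinα = 97.3
Slice 3: Δl = 2.2/cos31.4° = 2.577 m; N'_3 = 230·cos31.4° = 196.3; c'Δl = 18.82; W sinα = 119.8
Slice 4: Δl = 1.7/cos44.2° = 2.371 m; N'_4 = 127·cos44.2° = 91.0; c'Δl = 17.31; W sinα = 88.5
Slice 5: Δl = 1.7/cos58.3° = 3.235 m; N'_5 = 56·cos58.3° = 29.4; c'Δl = 23.62; W sinα = 47.6
Σc'Δl = 98.0 kN/m; ΣN' = 765.9 kN/m; ΣW sinα = 365.1 kN/m
Resisting = 98.0 + 765.9·tan33.5° = 98.0 + 506.9 = 604.9 kN/m
FS = 604.9 / 365.1 = 1.657

FS = 1.66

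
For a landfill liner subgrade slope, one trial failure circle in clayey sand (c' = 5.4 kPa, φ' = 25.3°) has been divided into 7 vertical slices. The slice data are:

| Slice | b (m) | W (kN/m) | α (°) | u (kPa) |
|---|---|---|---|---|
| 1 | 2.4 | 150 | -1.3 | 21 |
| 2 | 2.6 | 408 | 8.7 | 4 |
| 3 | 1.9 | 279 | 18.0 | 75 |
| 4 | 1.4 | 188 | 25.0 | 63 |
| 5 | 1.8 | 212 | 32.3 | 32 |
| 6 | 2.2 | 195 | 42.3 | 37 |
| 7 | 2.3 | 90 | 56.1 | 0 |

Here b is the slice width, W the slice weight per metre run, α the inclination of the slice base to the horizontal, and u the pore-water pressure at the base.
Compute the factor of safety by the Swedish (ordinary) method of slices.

FS = 0.94

Ordinary method of slices: FS = Σ[c'·Δl_i + (W_i cosα_i − u_i·Δl_i)·tanφ'] / Σ W_i sinα_i, with Δl_i = b_i / cosα_i.
Slice 1: Δl = 2.4/cos(-1.3°) = 2.401 m; N'_1 = 150·cos(-1.3°) − 21·2.401 = 99.5; c'Δl = 12.96; W sinα = -3.4
Slice 2: Δl = 2.6/cos8.7° = 2.630 m; N'_2 = 408·cos8.7° − 4·2.630 = 392.8; c'Δl = 14.20; W sinα = 61.7
Slice 3: Δl = 1.9/cos18.0° = 1.998 m; N'_3 = 279·cos18.0° − 75·1.998 = 115.5; c'Δl = 10.79; W sinα = 86.2
Slice 4: Δl = 1.4/cos25.0° = 1.545 m; N'_4 = 188·cos25.0° − 63·1.545 = 73.1; c'Δl = 8.34; W sinα = 79.5
Slice 5: Δl = 1.8/cos32.3° = 2.130 m; N'_5 = 212·cos32.3° − 32·2.130 = 111.1; c'Δl = 11.50; W sinα = 113.3
Slice 6: Δl = 2.2/cos42.3° = 2.974 m; N'_6 = 195·cos42.3° − 37·2.974 = 34.2; c'Δl = 16.06; W sinα = 131.2
Slice 7: Δl = 2.3/cos56.1° = 4.124 m; N'_7 = 90·cos56.1° − 0·4.124 = 50.2; c'Δl = 22.27; W sinα = 74.7
Σc'Δl = 96.1 kN/m; ΣN' = 876.3 kN/m; ΣW sinα = 543.2 kN/m
Resisting = 96.1 + 876.3·tan25.3° = 96.1 + 414.2 = 510.4 kN/m
FS = 510.4 / 543.2 = 0.940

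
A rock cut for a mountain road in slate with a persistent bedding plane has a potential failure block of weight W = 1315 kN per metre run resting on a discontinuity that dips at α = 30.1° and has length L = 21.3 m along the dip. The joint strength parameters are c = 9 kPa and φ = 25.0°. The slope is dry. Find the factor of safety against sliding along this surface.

Resolving the block weight along and normal to the plane and applying the Mohr–Coulomb strength on the joint:
N' = W cosα = 1315·cos30.1° = 1137.7 kN/m
Driving force T = W sinα = 1315·sin30.1° = 659.5 kN/m
Resisting force R = c·L + N'·tanφ = 9·21.3 + 1137.7·tan25.0° = 191.7 + 530.5 = 722.2 kN/m
FS = R / T = 722.2 / 659.5 = 1.095

FS = 1.10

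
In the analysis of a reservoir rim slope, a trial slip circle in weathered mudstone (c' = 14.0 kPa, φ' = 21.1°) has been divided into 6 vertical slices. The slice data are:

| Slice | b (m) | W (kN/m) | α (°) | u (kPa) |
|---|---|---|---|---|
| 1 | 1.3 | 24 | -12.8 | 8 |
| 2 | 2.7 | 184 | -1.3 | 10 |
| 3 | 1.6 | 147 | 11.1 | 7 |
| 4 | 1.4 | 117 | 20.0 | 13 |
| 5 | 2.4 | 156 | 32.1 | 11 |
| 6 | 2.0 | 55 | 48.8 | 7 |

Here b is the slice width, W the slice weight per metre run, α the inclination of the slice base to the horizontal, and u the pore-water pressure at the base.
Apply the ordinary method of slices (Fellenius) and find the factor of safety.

FS = 2.07

Ordinary method of slices: FS = Σ[c'·Δl_i + (W_i cosα_i − u_i·Δl_i)·tanφ'] / Σ W_i sinα_i, with Δl_i = b_i / cosα_i.
Slice 1: Δl = 1.3/cos(-12.8°) = 1.333 m; N'_1 = 24·cos(-12.8°) − 8·1.333 = 12.7; c'Δl = 18.66; W sinα = -5.3
Slice 2: Δl = 2.7/cos(-1.3°) = 2.701 m; N'_2 = 184·cos(-1.3°) − 10·2.701 = 156.9; c'Δl = 37.81; W sinα = -4.2
Slice 3: Δl = 1.6/cos11.1° = 1.631 m; N'_3 = 147·cos11.1° − 7·1.631 = 132.8; c'Δl = 22.83; W sinα = 28.3
Slice 4: Δl = 1.4/cos20.0° = 1.490 m; N'_4 = 117·cos20.0° − 13·1.490 = 90.6; c'Δl = 20.86; W sinα = 40.0
Slice 5: Δl = 2.4/cos32.1° = 2.833 m; N'_5 = 156·cos32.1° − 11·2.833 = 101.0; c'Δl = 39.66; W sinα = 82.9
Slice 6: Δl = 2.0/cos48.8° = 3.036 m; N'_6 = 55·cos48.8° − 7·3.036 = 15.0; c'Δl = 42.51; W sinα = 41.4
Σc'Δl = 182.3 kN/m; ΣN' = 509.1 kN/m; ΣW sinα = 183.1 kN/m
Resisting = 182.3 + 509.1·tan21.1° = 182.3 + 196.4 = 378.8 kN/m
FS = 378.8 / 183.1 = 2.069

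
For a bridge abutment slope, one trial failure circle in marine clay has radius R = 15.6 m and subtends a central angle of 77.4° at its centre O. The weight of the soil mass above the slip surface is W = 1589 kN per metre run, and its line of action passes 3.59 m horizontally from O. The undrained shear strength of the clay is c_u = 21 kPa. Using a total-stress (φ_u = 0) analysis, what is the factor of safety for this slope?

Taking moments about the centre O, the resisting moment is provided by the undrained shear strength acting along the arc:
Arc length L_a = R·θ = 15.6·(77.4°·π/180) = 15.6·1.3509 = 21.07 m
M_R = c_u·L_a·R = 21·21.07·15.6 = 6903.8 kN·m/m
M_D = W·d = 1589·3.59 = 5704.5 kN·m/m
FS = M_R / M_D = 6903.8 / 5704.5 = 1.210

FS = 1.21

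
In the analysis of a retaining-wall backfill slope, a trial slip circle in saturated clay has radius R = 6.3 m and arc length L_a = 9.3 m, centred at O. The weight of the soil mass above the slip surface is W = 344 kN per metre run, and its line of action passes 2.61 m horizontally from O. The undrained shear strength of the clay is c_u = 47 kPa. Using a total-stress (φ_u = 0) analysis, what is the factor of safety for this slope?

FS = 3.07

Taking moments about the centre O, the resisting moment is provided by the undrained shear strength acting along the arc:
M_R = c_u·L_a·R = 47·9.30·6.3 = 2753.7 kN·m/m
M_D = W·d = 344·2.61 = 897.8 kN·m/m
FS = M_R / M_D = 2753.7 / 897.8 = 3.067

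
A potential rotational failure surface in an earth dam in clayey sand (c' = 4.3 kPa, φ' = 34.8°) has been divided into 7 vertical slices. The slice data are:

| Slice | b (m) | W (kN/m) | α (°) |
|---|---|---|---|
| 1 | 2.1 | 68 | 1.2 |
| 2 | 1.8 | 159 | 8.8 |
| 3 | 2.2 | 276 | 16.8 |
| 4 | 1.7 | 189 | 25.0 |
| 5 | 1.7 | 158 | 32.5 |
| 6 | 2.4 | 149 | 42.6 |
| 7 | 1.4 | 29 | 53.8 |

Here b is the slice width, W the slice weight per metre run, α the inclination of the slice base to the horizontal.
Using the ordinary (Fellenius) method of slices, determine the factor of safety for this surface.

FS = 1.79

Ordinary method of slices: FS = Σ[c'·Δl_i + (W_i cosα_i)·tanφ'] / Σ W_i sinα_i, with Δl_i = b_i / cosα_i.
Slice 1: Δl = 2.1/cos1.2° = 2.100 m; N'_1 = 68·cos1.2° = 68.0; c'Δl = 9.03; W sinα = 1.4
Slice 2: Δl = 1.8/cos8.8° = 1.821 m; N'_2 = 159·cos8.8° = 157.1; c'Δl = 7.83; W sinα = 24.3
Slice 3: Δl = 2.2/cos16.8° = 2.298 m; N'_3 = 276·cos16.8° = 264.2; c'Δl = 9.88; W sinα = 79.8
Slice 4: Δl = 1.7/cos25.0° = 1.876 m; N'_4 = 189·cos25.0° = 171.3; c'Δl = 8.07; W sinα = 79.9
Slice 5: Δl = 1.7/cos32.5° = 2.016 m; N'_5 = 158·cos32.5° = 133.3; c'Δl = 8.67; W sinα = 84.9
Slice 6: Δl = 2.4/cos42.6° = 3.260 m; N'_6 = 149·cos42.6° = 109.7; c'Δl = 14.02; W sinα = 100.9
Slice 7: Δl = 1.4/cos53.8° = 2.370 m; N'_7 = 29·cos53.8° = 17.1; c'Δl = 10.19; W sinα = 23.4
Σc'Δl = 67.7 kN/m; ΣN' = 920.7 kN/m; ΣW sinα = 394.5 kN/m
Resisting = 67.7 + 920.7·tan34.8° = 67.7 + 639.9 = 707.6 kN/m
FS = 707.6 / 394.5 = 1.793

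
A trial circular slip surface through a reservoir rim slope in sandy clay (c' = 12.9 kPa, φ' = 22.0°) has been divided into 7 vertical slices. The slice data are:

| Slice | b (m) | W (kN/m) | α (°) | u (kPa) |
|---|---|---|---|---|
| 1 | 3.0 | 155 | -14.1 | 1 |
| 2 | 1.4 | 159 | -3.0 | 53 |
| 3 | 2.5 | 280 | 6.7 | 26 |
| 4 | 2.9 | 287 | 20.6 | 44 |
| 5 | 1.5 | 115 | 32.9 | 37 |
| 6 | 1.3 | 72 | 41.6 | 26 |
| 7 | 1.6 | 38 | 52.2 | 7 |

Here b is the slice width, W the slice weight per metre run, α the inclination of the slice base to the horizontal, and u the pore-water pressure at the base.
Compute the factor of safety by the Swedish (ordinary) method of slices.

FS = 2.02

Ordinary method of slices: FS = Σ[c'·Δl_i + (W_i cosα_i − u_i·Δl_i)·tanφ'] / Σ W_i sinα_i, with Δl_i = b_i / cosα_i.
Slice 1: Δl = 3.0/cos(-14.1°) = 3.093 m; N'_1 = 155·cos(-14.1°) − 1·3.093 = 147.2; c'Δl = 39.90; W sinα = -37.8
Slice 2: Δl = 1.4/cos(-3.0°) = 1.402 m; N'_2 = 159·cos(-3.0°) − 53·1.402 = 84.5; c'Δl = 18.08; W sinα = -8.3
Slice 3: Δl = 2.5/cos6.7° = 2.517 m; N'_3 = 280·cos6.7° − 26·2.517 = 212.6; c'Δl = 32.47; W sinα = 32.7
Slice 4: Δl = 2.9/cos20.6° = 3.098 m; N'_4 = 287·cos20.6° − 44·3.098 = 132.3; c'Δl = 39.97; W sinα = 101.0
Slice 5: Δl = 1.5/cos32.9° = 1.787 m; N'_5 = 115·cos32.9° − 37·1.787 = 30.5; c'Δl = 23.05; W sinα = 62.5
Slice 6: Δl = 1.3/cos41.6° = 1.738 m; N'_6 = 72·cos41.6° − 26·1.738 = 8.6; c'Δl = 22.43; W sinα = 47.8
Slice 7: Δl = 1.6/cos52.2° = 2.611 m; N'_7 = 38·cos52.2° − 7·2.611 = 5.0; c'Δl = 33.68; W sinα = 30.0
Σc'Δl = 209.6 kN/m; ΣN' = 620.8 kN/m; ΣW sinα = 227.9 kN/m
Resisting = 209.6 + 620.8·tan22.0° = 209.6 + 250.8 = 460.4 kN/m
FS = 460.4 / 227.9 = 2.021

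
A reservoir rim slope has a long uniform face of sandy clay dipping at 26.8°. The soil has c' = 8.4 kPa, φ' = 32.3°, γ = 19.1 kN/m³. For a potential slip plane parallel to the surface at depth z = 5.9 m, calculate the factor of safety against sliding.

For an infinite slope with a slip plane parallel to the surface (no pore pressure): FS = [c' + γz cos²β tanφ'] / [γz sinβ cosβ].
γz = 19.1·5.9 = 112.69 kN/m²
Numerator = 8.4 + 112.69·cos²26.8°·tan32.3° = 8.4 + 112.69·0.7967·0.6322 = 65.157 kPa
Denominator = 112.69·sin26.8°·cos26.8° = 112.69·0.4509·0.8926 = 45.352 kPa
FS = 65.157 / 45.352 = 1.437

FS = 1.44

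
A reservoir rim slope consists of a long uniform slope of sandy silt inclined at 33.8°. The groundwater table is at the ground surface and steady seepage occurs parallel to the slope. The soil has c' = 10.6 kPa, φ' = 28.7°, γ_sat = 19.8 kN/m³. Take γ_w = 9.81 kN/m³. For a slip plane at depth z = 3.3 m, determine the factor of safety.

FS = 0.76

With seepage parallel to the slope and the water table at the surface, the effective normal stress on the slip plane uses the buoyant unit weight γ' = γ_sat − γ_w while the driving shear stress uses γ_sat:
FS = [c' + γ' z cos²β tanφ'] / [γ_sat z sinβ cosβ]
γ' = 19.8 − 9.81 = 9.99 kN/m³
Numerator = 10.6 + 9.99·3.3·cos²33.8°·tan28.7° = 10.6 + 9.99·3.3·0.6905·0.5475 = 23.063 kPa
Denominator = 19.8·3.3·sin33.8°·cos33.8° = 19.8·3.3·0.5563·0.8310 = 30.205 kPa
FS = 23.063 / 30.205 = 0.764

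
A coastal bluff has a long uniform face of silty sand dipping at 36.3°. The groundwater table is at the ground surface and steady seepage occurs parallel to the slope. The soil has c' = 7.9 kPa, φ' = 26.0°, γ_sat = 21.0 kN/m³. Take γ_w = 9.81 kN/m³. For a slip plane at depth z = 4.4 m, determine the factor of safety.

FS = 0.53

With seepage parallel to the slope and the water table at the surface, the effective normal stress on the slip plane uses the buoyant unit weight γ' = γ_sat − γ_w while the driving shear stress uses γ_sat:
FS = [c' + γ' z cos²β tanφ'] / [γ_sat z sinβ cosβ]
γ' = 21.0 − 9.81 = 11.19 kN/m³
Numerator = 7.9 + 11.19·4.4·cos²36.3°·tan26.0° = 7.9 + 11.19·4.4·0.6495·0.4877 = 23.498 kPa
Denominator = 21.0·4.4·sin36.3°·cos36.3° = 21.0·4.4·0.5920·0.8059 = 44.086 kPa
FS = 23.498 / 44.086 = 0.533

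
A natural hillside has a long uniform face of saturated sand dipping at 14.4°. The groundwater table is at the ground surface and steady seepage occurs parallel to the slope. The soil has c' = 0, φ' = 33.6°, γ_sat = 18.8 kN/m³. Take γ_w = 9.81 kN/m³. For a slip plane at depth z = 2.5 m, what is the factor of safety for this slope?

FS = 1.24

With seepage parallel to the slope and the water table at the surface, the effective normal stress on the slip plane uses the buoyant unit weight γ' = γ_sat − γ_w while the driving shear stress uses γ_sat:
FS = [c' + γ' z cos²β tanφ'] / [γ_sat z sinβ cosβ]
(For c' = 0 this reduces to FS = (γ'/γ_sat)·tanφ'/tanβ.)
γ' = 18.8 − 9.81 = 8.99 kN/m³
Numerator = 0.0 + 8.99·2.5·cos²14.4°·tan33.6° = 0.0 + 8.99·2.5·0.9382·0.6644 = 14.009 kPa
Denominator = 18.8·2.5·sin14.4°·cos14.4° = 18.8·2.5·0.2487·0.9686 = 11.321 kPa
FS = 14.009 / 11.321 = 1.237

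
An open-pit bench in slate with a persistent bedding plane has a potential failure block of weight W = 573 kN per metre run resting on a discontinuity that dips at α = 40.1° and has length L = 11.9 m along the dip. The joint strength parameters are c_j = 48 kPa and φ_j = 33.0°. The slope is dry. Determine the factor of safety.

Resolving the block weight along and normal to the plane and applying the Mohr–Coulomb strength on the joint:
N' = W cosα = 573·cos40.1° = 438.3 kN/m
Driving force T = W sinα = 573·sin40.1° = 369.1 kN/m
Resisting force R = c_j·L + N'·tanφ_j = 48·11.9 + 438.3·tan33.0° = 571.2 + 284.6 = 855.8 kN/m
FS = R / T = 855.8 / 369.1 = 2.319

FS = 2.32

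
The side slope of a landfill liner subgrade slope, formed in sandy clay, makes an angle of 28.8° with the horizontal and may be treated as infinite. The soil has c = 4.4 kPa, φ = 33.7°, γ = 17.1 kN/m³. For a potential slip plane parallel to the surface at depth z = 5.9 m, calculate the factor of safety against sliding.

FS = 1.32

For an infinite slope with a slip plane parallel to the surface (no pore pressure): FS = [c + γz cos²β tanφ] / [γz sinβ cosβ].
γz = 17.1·5.9 = 100.89 kN/m²
Numerator = 4.4 + 100.89·cos²28.8°·tan33.7° = 4.4 + 100.89·0.7679·0.6669 = 56.069 kPa
Denominator = 100.89·sin28.8°·cos28.8° = 100.89·0.4818·0.8763 = 42.592 kPa
FS = 56.069 / 42.592 = 1.316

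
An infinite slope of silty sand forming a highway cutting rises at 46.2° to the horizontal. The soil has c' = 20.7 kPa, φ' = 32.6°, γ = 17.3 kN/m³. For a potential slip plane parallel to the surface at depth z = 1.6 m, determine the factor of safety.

For an infinite slope with a slip plane parallel to the surface (no pore pressure): FS = [c' + γz cos²β tanφ'] / [γz sinβ cosβ].
γz = 17.3·1.6 = 27.68 kN/m²
Numerator = 20.7 + 27.68·cos²46.2°·tan32.6° = 20.7 + 27.68·0.4791·0.6395 = 29.180 kPa
Denominator = 27.68·sin46.2°·cos46.2° = 27.68·0.7218·0.6921 = 13.828 kPa
FS = 29.180 / 13.828 = 2.110

FS = 2.11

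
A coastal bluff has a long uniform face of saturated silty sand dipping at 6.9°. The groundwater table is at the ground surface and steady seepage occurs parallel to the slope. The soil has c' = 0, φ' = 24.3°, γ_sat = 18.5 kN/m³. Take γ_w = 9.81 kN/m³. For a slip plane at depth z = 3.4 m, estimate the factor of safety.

With seepage parallel to the slope and the water table at the surface, the effective normal stress on the slip plane uses the buoyant unit weight γ' = γ_sat − γ_w while the driving shear stress uses γ_sat:
FS = [c' + γ' z cos²β tanφ'] / [γ_sat z sinβ cosβ]
(For c' = 0 this reduces to FS = (γ'/γ_sat)·tanφ'/tanβ.)
γ' = 18.5 − 9.81 = 8.69 kN/m³
Numerator = 0.0 + 8.69·3.4·cos²6.9°·tan24.3° = 0.0 + 8.69·3.4·0.9856·0.4515 = 13.148 kPa
Denominator = 18.5·3.4·sin6.9°·cos6.9° = 18.5·3.4·0.1201·0.9928 = 7.502 kPa
FS = 13.148 / 7.502 = 1.753

FS = 1.75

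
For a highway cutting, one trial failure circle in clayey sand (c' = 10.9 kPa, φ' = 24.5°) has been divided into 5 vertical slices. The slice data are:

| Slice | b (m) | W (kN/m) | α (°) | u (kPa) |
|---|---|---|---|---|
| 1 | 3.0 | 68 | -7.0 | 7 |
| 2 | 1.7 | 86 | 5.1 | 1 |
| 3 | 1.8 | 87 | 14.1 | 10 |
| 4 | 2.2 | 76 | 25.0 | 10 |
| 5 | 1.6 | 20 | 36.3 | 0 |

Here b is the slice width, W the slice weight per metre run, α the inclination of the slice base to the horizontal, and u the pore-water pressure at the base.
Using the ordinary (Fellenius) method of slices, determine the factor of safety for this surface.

FS = 3.67

Ordinary method of slices: FS = Σ[c'·Δl_i + (W_i cosα_i − u_i·Δl_i)·tanφ'] / Σ W_i sinα_i, with Δl_i = b_i / cosα_i.
Slice 1: Δl = 3.0/cos(-7.0°) = 3.023 m; N'_1 = 68·cos(-7.0°) − 7·3.023 = 46.3; c'Δl = 32.95; W sinα = -8.3
Slice 2: Δl = 1.7/cos5.1° = 1.707 m; N'_2 = 86·cos5.1° − 1·1.707 = 84.0; c'Δl = 18.60; W sinα = 7.6
Slice 3: Δl = 1.8/cos14.1° = 1.856 m; N'_3 = 87·cos14.1° − 10·1.856 = 65.8; c'Δl = 20.23; W sinα = 21.2
Slice 4: Δl = 2.2/cos25.0° = 2.427 m; N'_4 = 76·cos25.0° − 10·2.427 = 44.6; c'Δl = 26.46; W sinα = 32.1
Slice 5: Δl = 1.6/cos36.3° = 1.985 m; N'_5 = 20·cos36.3° − 0·1.985 = 16.1; c'Δl = 21.64; W sinα = 11.8
Σc'Δl = 119.9 kN/m; ΣN' = 256.8 kN/m; ΣW sinα = 64.5 kN/m
Resisting = 119.9 + 256.8·tan24.5° = 119.9 + 117.0 = 236.9 kN/m
FS = 236.9 / 64.5 = 3.673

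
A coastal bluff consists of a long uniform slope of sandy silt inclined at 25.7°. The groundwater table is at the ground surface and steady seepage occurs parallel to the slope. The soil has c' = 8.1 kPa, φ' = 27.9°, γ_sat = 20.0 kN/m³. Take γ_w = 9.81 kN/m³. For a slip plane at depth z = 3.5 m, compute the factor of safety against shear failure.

FS = 0.86

With seepage parallel to the slope and the water table at the surface, the effective normal stress on the slip plane uses the buoyant unit weight γ' = γ_sat − γ_w while the driving shear stress uses γ_sat:
FS = [c' + γ' z cos²β tanφ'] / [γ_sat z sinβ cosβ]
γ' = 20.0 − 9.81 = 10.19 kN/m³
Numerator = 8.1 + 10.19·3.5·cos²25.7°·tan27.9° = 8.1 + 10.19·3.5·0.8119·0.5295 = 23.432 kPa
Denominator = 20.0·3.5·sin25.7°·cos25.7° = 20.0·3.5·0.4337·0.9011 = 27.353 kPa
FS = 23.432 / 27.353 = 0.857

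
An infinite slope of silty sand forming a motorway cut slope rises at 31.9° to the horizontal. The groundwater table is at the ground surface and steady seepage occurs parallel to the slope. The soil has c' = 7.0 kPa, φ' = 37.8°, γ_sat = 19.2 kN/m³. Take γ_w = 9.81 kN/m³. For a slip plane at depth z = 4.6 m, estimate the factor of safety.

FS = 0.79

With seepage parallel to the slope and the water table at the surface, the effective normal stress on the slip plane uses the buoyant unit weight γ' = γ_sat − γ_w while the driving shear stress uses γ_sat:
FS = [c' + γ' z cos²β tanφ'] / [γ_sat z sinβ cosβ]
γ' = 19.2 − 9.81 = 9.39 kN/m³
Numerator = 7.0 + 9.39·4.6·cos²31.9°·tan37.8° = 7.0 + 9.39·4.6·0.7208·0.7757 = 31.149 kPa
Denominator = 19.2·4.6·sin31.9°·cos31.9° = 19.2·4.6·0.5284·0.8490 = 39.623 kPa
FS = 31.149 / 39.623 = 0.786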